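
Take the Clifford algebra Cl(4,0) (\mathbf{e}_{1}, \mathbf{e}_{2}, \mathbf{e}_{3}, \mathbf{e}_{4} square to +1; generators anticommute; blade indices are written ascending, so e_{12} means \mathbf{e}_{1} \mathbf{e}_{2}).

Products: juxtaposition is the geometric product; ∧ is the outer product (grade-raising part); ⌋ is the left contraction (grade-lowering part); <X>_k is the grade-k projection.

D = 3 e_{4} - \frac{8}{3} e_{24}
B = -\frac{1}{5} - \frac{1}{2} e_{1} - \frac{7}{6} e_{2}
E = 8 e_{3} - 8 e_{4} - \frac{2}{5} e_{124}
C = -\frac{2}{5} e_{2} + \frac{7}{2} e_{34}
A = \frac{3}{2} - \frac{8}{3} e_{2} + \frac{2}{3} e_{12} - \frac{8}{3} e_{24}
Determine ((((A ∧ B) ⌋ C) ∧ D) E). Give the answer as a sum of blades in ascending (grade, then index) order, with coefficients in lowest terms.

step 1: -\frac{3}{10} - \frac{3}{4} e_{1} - \frac{73}{60} e_{2} - \frac{22}{15} e_{12} + \frac{8}{15} e_{24} + \frac{4}{3} e_{124}
step 2: \frac{73}{150} + \frac{3}{25} e_{2} - \frac{21}{20} e_{34}
step 3: \frac{73}{50} e_{4} - \frac{211}{225} e_{24}
step 4: -\frac{292}{25} - \frac{422}{1125} e_{1} + \frac{1688}{225} e_{2} - \frac{73}{125} e_{12} - \frac{292}{25} e_{34} + \frac{1688}{225} e_{234}
Answer: -\frac{292}{25} - \frac{422}{1125} e_{1} + \frac{1688}{225} e_{2} - \frac{73}{125} e_{12} - \frac{292}{25} e_{34} + \frac{1688}{225} e_{234}


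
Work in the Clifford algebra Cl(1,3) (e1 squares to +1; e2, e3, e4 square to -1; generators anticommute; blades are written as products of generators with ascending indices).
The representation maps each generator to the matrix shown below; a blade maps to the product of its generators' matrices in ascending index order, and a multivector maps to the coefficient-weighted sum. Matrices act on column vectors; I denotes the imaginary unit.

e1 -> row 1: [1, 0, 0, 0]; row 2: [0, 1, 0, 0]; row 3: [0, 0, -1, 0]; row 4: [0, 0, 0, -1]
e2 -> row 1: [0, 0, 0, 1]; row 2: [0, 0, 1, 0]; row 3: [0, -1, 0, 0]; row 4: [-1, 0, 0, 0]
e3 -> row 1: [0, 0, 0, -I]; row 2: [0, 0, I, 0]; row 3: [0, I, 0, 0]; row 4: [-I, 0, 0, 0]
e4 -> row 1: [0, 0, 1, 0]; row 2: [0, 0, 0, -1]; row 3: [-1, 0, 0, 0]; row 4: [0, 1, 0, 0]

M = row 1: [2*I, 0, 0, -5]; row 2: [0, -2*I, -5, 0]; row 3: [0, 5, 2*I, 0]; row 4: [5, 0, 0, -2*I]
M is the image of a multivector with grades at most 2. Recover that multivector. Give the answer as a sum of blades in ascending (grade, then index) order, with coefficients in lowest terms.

Method: the blade images are trace-orthogonal — tr(rho(e_A) rho(e_B)^-1) = 4 if A = B and 0 otherwise — and rho(e_A)^-1 = (e_A)^2 * rho(e_A) with (e_A)^2 = +1 or -1, so the coefficient of e_A in the preimage is (e_A)^2 * tr(M rho(e_A))/4.
Nonzero projections over blades of grade <= 2: e2: (e2)^2 = -1, tr(M rho(e2)) = 20, coefficient -5; e2 e3: (e2 e3)^2 = -1, tr(M rho(e2 e3)) = 8, coefficient -2. Every other blade of grade <= 2 projects to 0.
Answer: -5*e2 - 2*e2 e3


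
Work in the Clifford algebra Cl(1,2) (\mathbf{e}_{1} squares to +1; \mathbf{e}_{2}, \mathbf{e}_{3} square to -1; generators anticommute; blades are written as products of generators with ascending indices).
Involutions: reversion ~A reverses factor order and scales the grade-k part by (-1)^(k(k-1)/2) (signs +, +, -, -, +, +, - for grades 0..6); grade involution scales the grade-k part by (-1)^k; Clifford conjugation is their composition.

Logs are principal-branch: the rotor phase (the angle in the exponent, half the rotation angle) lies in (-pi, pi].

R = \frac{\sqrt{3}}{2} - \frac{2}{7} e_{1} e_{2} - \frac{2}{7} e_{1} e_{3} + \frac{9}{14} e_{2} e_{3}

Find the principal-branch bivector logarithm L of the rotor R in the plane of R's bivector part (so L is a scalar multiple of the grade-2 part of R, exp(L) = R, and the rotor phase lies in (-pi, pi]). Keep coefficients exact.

The scalar part of R is \frac{\sqrt{3}}{2}, which pins the rotor phase on the principal branch; dividing the bivector part by the sine of that phase recovers the unit plane, and L is the phase times that plane.
Concretely: cos(phase) = \frac{\sqrt{3}}{2} gives phase = ±\frac{\pi}{6}, and since phase/sin(phase) is even the sign is immaterial: L = (phase/sin(phase)) * <R>_2 = (\frac{\pi}{3}) * <R>_2.
Answer: - \frac{2 \pi}{21} e_{1} e_{2} - \frac{2 \pi}{21} e_{1} e_{3} + \frac{3 \pi}{14} e_{2} e_{3}


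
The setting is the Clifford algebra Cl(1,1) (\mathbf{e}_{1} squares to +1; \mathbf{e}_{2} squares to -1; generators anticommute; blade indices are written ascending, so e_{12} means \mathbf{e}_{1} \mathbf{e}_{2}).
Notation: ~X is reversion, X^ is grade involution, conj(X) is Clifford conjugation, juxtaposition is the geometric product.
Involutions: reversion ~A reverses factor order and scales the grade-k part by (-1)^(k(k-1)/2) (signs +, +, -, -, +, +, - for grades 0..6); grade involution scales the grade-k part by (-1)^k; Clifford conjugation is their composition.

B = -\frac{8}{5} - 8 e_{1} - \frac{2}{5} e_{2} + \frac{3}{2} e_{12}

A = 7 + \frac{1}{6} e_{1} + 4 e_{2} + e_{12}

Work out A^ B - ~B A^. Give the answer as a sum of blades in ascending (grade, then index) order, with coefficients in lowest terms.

first term: -\frac{299}{30} - \frac{184}{3} e_{1} + \frac{227}{20} e_{2} - \frac{691}{30} e_{12}
second term: -\frac{389}{30} - \frac{932}{15} e_{1} - \frac{93}{20} e_{2} + \frac{119}{6} e_{12}
Answer: 3 + \frac{4}{5} e_{1} + 16 e_{2} - \frac{643}{15} e_{12}


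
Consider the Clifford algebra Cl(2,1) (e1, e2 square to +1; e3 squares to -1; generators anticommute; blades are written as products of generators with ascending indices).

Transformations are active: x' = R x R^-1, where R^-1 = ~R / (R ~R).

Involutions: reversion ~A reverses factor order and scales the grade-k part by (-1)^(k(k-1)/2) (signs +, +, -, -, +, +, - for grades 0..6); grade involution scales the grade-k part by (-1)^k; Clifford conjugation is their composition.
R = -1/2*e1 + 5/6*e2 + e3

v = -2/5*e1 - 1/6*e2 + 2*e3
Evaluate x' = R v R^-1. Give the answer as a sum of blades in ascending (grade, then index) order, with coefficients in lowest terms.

~R = -1/2*e1 + 5/6*e2 + e3, and R ~R = -1/18, so R^-1 = ~R / (-1/18).
R v = -349/180 + 5/12*e1 e2 - 3/5*e1 e3 + 11/6*e2 e3
Answer: -69/2*e1 + 175/3*e2 + 339/5*e3


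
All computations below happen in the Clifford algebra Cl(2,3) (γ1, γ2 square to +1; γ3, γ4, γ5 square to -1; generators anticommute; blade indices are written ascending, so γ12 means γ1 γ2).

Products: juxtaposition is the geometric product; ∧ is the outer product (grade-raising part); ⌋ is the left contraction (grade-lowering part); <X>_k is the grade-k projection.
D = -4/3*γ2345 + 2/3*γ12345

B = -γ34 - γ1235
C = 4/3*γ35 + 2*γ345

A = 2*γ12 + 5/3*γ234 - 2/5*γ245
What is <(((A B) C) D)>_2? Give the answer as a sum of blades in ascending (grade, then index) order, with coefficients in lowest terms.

step 1: 5/3*γ2 + 2*γ35 + 2/5*γ134 + 5/3*γ145 + 2/5*γ235 - 2*γ1234
step 2: -8/3 - 8/15*γ2 + 4*γ4 - 10/3*γ13 - 4/5*γ15 + 4/5*γ24 + 4*γ125 - 20/9*γ134 + 8/15*γ145 + 20/9*γ235 - 8/3*γ1245 + 10/3*γ2345
step 3: 40/9 - 20/9*γ1 - 16/9*γ3 - 80/27*γ4 - 32/9*γ13 - 40/27*γ14 - 16/45*γ23 + 40/27*γ25 + 8/3*γ34 + 16/15*γ35 + 32/45*γ123 - 80/27*γ125 - 16/3*γ134 - 8/15*γ135 + 8/15*γ234 + 16/3*γ235 + 20/9*γ245 + 32/45*γ345 + 16/15*γ1234 + 8/3*γ1235 + 40/9*γ1245 + 16/45*γ1345 + 32/9*γ2345 - 16/9*γ12345
step 4: -32/9*γ13 - 40/27*γ14 - 16/45*γ23 + 40/27*γ25 + 8/3*γ34 + 16/15*γ35
Answer: -32/9*γ13 - 40/27*γ14 - 16/45*γ23 + 40/27*γ25 + 8/3*γ34 + 16/15*γ35


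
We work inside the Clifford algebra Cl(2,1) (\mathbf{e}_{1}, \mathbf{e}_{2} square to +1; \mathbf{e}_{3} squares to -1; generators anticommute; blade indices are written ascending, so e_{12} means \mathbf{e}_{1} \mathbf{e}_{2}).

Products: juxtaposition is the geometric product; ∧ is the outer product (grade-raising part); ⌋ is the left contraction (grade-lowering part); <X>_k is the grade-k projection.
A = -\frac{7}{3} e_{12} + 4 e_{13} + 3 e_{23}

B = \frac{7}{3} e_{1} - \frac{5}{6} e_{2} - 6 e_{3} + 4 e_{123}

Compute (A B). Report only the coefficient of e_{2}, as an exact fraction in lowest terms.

step 1: \frac{683}{18} e_{1} + \frac{67}{9} e_{2} + \frac{5}{2} e_{3} + \frac{73}{3} e_{123}
Answer: \frac{67}{9}


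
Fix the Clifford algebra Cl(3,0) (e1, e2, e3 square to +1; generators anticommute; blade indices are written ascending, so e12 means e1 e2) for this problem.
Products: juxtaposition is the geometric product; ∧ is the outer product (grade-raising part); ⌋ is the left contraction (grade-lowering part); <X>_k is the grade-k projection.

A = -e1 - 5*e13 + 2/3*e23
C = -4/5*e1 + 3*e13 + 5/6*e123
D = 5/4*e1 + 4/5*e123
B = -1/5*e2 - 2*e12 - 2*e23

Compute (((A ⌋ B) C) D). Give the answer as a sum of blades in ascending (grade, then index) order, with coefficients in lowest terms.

step 1: 4/3 + 2*e2
step 2: -16/15*e1 + 8/5*e12 + 7/3*e13 - 44/9*e123
step 3: 116/45 - 2/15*e2 - 1259/300*e3 - 1567/225*e23
Answer: 116/45 - 2/15*e2 - 1259/300*e3 - 1567/225*e23


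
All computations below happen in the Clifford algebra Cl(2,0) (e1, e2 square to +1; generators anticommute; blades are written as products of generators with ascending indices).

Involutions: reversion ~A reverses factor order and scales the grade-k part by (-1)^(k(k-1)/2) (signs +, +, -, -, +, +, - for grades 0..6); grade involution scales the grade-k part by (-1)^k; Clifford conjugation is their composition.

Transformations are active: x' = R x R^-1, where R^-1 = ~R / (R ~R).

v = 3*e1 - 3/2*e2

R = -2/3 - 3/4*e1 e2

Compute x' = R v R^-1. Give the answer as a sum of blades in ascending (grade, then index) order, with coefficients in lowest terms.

~R = -2/3 + 3/4*e1 e2, and R ~R = 145/144, so R^-1 = ~R / (145/144).
R v = -7/8*e1 + 13/4*e2
Answer: -267/145*e1 - 813/290*e2


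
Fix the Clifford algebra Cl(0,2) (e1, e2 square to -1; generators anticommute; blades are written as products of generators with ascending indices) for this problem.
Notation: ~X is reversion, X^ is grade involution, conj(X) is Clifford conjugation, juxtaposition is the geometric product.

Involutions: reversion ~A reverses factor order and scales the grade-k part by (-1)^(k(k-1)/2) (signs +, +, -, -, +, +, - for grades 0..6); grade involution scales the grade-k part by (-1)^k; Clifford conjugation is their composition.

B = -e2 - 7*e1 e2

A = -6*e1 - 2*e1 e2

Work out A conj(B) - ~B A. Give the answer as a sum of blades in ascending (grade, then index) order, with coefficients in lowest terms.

first term: 14 + 2*e1 + 42*e2 - 6*e1 e2
second term: 14 + 2*e1 - 42*e2 - 6*e1 e2
Answer: 84*e2


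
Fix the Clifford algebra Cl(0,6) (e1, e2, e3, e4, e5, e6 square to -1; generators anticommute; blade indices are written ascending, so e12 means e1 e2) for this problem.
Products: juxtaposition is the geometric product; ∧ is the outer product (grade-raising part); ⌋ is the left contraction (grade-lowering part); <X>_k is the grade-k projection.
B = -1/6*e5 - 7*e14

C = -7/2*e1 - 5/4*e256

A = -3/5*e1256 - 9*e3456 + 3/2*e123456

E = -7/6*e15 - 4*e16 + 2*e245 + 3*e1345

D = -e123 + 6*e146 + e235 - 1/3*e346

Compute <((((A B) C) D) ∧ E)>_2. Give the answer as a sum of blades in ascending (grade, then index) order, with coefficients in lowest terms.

step 1: 1/10*e126 + 3/2*e346 - 63*e1356 + 21/2*e2356 + 21/5*e2456 - 1/4*e12346
step 2: 105/8*e3 + 21/4*e4 - 1/8*e15 + 7/20*e26 + 315/4*e123 + 441/2*e356 + 5/16*e1345 + 21/4*e1346 + 15/8*e2345 - 7/8*e2346 - 147/4*e12356 - 147/10*e12456
step 3: -315/4 - 7/4*e1 + 7/24*e2 - 63/2*e3 + 15/8*e4 + 105/8*e12 - 315/4*e15 + 273/4*e16 + 4053/40*e25 + 441/2*e26 - 7/4*e36 - 147/2*e45 + 35/8*e46 + 147/4*e56 + 43/8*e123 + 143/80*e124 + 7/20*e136 + 15/8*e145 - 7/8*e146 + 5/48*e156 + 7/60*e234 + 1/8*e235 - 5/16*e245 - 21/4*e246 + 5/8*e256 + 89/40*e356 - 1/8*e456 + 21/4*e1234 - 49/10*e1235 + 49/4*e1245 + 105/4*e1246 + 441/2*e1256 + 1323*e1345 - 1281/20*e1346 - 861/4*e2345 - 945/2*e2346 + 147/10*e3456 + 45/4*e12356 - 21/4*e12456 + 1/24*e13456
step 4: 735/8*e15 + 315*e16 + 49/144*e125 + 7/6*e126 - 147/4*e135 - 126*e136 + 35/16*e145 + 15/2*e146 - 315/2*e245 - 7/2*e1245 - 2961/20*e1256 - 945/4*e1345 - 49/24*e1356 + 14357/48*e1456 + 63*e2345 - 133/180*e12345 + 7/15*e12346 + 1/2*e12356 - 1053/8*e12456 - 7/2*e23456 - 7021/20*e123456
step 5: 735/8*e15 + 315*e16
Answer: 735/8*e15 + 315*e16


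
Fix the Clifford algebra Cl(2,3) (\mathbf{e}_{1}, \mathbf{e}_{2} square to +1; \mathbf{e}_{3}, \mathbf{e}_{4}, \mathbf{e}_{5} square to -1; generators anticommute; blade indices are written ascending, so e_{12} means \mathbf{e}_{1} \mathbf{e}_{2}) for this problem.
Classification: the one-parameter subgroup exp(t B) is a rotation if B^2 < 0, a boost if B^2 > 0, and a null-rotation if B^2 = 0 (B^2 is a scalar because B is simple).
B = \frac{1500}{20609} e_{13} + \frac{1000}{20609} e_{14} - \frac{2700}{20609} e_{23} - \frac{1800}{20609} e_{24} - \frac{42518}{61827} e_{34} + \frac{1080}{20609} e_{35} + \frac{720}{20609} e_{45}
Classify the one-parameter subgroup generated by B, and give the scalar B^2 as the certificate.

B^2 term by term: the squares give (\frac{1500}{20609})^2*(e_{13})^2 + (\frac{1000}{20609})^2*(e_{14})^2 + (-\frac{2700}{20609})^2*(e_{23})^2 + (-\frac{1800}{20609})^2*(e_{24})^2 + (-\frac{42518}{61827})^2*(e_{34})^2 + (\frac{1080}{20609})^2*(e_{35})^2 + (\frac{720}{20609})^2*(e_{45})^2 = \frac{2250000}{424730881}*(+1) + \frac{1000000}{424730881}*(+1) + \frac{7290000}{424730881}*(+1) + \frac{3240000}{424730881}*(+1) + \frac{1807780324}{3822577929}*(-1) + \frac{1166400}{424730881}*(-1) + \frac{518400}{424730881}*(-1) = -\frac{4}{9} (each basis 2-blade squares to minus the product of its generators' squares); cross terms between blades sharing an index anticommute and cancel; the commuting (index-disjoint) pairs give grade-4 terms 2*c*c'*(blade product), which cancel blade by blade — e_{1234}: \frac{5400000}{424730881} - \frac{5400000}{424730881} = 0; e_{1345}: \frac{2160000}{424730881} - \frac{2160000}{424730881} = 0; e_{2345}: -\frac{3888000}{424730881} + \frac{3888000}{424730881} = 0 — confirming B is simple. So B^2 = -\frac{4}{9}.
Answer: rotation, certificate B^2 = -\frac{4}{9}. The scalar -\frac{4}{9} is the complete invariant here: its sign names the subgroup type.


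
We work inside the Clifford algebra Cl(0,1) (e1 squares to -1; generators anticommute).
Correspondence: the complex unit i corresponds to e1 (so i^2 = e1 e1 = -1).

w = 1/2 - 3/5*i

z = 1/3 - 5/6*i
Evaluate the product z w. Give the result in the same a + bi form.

In blades: z = 1/3 - 5/6*e1, w = 1/2 - 3/5*e1.
Distribute z over w term by term (generator squares from the signature, products reordered to ascending indices): (1/3)*w = 1/6 - 1/5*e1; (-5/6*e1)*w = -1/2 - 5/12*e1.
Sum: -1/3 - 37/60*e1; translating back through the correspondence:
Answer: -1/3 - 37/60*i


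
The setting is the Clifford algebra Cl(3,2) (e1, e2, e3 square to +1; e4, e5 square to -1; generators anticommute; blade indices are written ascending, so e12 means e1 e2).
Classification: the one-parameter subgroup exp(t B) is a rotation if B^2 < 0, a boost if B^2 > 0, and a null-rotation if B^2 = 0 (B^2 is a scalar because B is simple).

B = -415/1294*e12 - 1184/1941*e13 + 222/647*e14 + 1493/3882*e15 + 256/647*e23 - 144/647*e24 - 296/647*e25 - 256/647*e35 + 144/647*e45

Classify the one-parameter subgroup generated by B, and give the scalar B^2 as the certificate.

B^2 term by term: the squares give (-415/1294)^2*(e12)^2 + (-1184/1941)^2*(e13)^2 + (222/647)^2*(e14)^2 + (1493/3882)^2*(e15)^2 + (256/647)^2*(e23)^2 + (-144/647)^2*(e24)^2 + (-296/647)^2*(e25)^2 + (-256/647)^2*(e35)^2 + (144/647)^2*(e45)^2 = 172225/1674436*(-1) + 1401856/3767481*(-1) + 49284/418609*(+1) + 2229049/15069924*(+1) + 65536/418609*(-1) + 20736/418609*(+1) + 87616/418609*(+1) + 65536/418609*(+1) + 20736/418609*(-1) = 0 (each basis 2-blade squares to minus the product of its generators' squares); cross terms between blades sharing an index anticommute and cancel; the commuting (index-disjoint) pairs give grade-4 terms 2*c*c'*(blade product), which cancel blade by blade — e1234: -113664/418609 + 113664/418609 = 0; e1235: 106240/418609 - 700928/1255827 + 382208/1255827 = 0; e1245: -59760/418609 + 131424/418609 - 71664/418609 = 0; e1345: -113664/418609 + 113664/418609 = 0; e2345: 73728/418609 - 73728/418609 = 0 — confirming B is simple. So B^2 = 0.
Answer: null-rotation, certificate B^2 = 0. Key observation: B^2 = 0 is a conjugation invariant, so its sign decides the class regardless of the surface form of B.


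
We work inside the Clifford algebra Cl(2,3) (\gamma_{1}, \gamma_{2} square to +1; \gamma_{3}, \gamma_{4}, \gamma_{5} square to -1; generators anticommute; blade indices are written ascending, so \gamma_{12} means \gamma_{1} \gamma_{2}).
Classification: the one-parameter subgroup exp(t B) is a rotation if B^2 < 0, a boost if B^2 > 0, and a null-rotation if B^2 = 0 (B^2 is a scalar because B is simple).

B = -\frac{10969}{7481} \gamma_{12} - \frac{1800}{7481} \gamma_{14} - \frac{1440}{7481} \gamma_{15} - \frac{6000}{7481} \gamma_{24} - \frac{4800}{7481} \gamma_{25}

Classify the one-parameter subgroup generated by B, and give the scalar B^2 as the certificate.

B^2 term by term: the squares give (-\frac{10969}{7481})^2*(\gamma_{12})^2 + (-\frac{1800}{7481})^2*(\gamma_{14})^2 + (-\frac{1440}{7481})^2*(\gamma_{15})^2 + (-\frac{6000}{7481})^2*(\gamma_{24})^2 + (-\frac{4800}{7481})^2*(\gamma_{25})^2 = \frac{120318961}{55965361}*(-1) + \frac{3240000}{55965361}*(+1) + \frac{2073600}{55965361}*(+1) + \frac{36000000}{55965361}*(+1) + \frac{23040000}{55965361}*(+1) = -1 (each basis 2-blade squares to minus the product of its generators' squares); cross terms between blades sharing an index anticommute and cancel; the commuting (index-disjoint) pairs give grade-4 terms 2*c*c'*(blade product), which cancel blade by blade — \gamma_{1245}: -\frac{17280000}{55965361} + \frac{17280000}{55965361} = 0 — confirming B is simple. So B^2 = -1.
Answer: rotation, certificate B^2 = -1. The invariant at work: B^2 = -1 is unchanged by conjugation, hence its sign classifies the subgroup whatever basis B is written in.


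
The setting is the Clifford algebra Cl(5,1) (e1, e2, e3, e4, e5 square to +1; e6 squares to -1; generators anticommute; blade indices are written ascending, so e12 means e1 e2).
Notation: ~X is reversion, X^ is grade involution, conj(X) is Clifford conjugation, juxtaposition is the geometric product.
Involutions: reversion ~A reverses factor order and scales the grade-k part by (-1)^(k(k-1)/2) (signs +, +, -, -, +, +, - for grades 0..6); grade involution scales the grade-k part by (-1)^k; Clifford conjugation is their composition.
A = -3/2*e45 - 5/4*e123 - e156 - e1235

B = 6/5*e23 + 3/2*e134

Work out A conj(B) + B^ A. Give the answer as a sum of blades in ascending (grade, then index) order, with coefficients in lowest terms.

first term: -3/2*e1 - 6/5*e15 - 15/8*e24 + 9/4*e135 + 3/2*e245 + 9/5*e2345 - 3/2*e3456 + 6/5*e12356
second term: 3/2*e1 + 6/5*e15 - 15/8*e24 + 9/4*e135 - 3/2*e245 - 9/5*e2345 + 3/2*e3456 - 6/5*e12356
Answer: -15/4*e24 + 9/2*e135


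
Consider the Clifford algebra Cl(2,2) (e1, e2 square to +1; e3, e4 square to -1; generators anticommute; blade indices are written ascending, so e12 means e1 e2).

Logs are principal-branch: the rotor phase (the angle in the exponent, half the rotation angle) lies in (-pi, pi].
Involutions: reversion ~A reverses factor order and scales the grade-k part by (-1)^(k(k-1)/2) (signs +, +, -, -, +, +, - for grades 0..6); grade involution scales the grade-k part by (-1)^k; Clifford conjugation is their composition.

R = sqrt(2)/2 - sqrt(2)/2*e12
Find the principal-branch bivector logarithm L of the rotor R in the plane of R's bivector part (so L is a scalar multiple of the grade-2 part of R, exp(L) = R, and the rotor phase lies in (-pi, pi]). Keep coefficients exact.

The scalar part of R is sqrt(2)/2, which pins the rotor phase on the principal branch; dividing the bivector part by the sine of that phase recovers the unit plane, and L is the phase times that plane.
Concretely: cos(phase) = sqrt(2)/2 gives phase = ±pi/4, and since phase/sin(phase) is even the sign is immaterial: L = (phase/sin(phase)) * <R>_2 = (sqrt(2)*pi/4) * <R>_2.
Answer: -pi/4*e12


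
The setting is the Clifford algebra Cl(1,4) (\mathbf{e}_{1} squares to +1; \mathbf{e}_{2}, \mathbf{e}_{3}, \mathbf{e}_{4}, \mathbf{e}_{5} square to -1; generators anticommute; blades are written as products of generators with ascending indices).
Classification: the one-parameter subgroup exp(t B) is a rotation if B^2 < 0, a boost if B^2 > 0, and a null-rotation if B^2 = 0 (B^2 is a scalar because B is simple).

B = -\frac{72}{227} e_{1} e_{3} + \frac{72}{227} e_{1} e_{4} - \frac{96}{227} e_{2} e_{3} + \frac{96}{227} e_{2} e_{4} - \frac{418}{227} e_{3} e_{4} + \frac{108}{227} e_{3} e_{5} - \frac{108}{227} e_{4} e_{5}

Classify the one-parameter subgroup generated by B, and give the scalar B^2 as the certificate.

B^2 term by term: the squares give (-\frac{72}{227})^2*(e_{1} e_{3})^2 + (\frac{72}{227})^2*(e_{1} e_{4})^2 + (-\frac{96}{227})^2*(e_{2} e_{3})^2 + (\frac{96}{227})^2*(e_{2} e_{4})^2 + (-\frac{418}{227})^2*(e_{3} e_{4})^2 + (\frac{108}{227})^2*(e_{3} e_{5})^2 + (-\frac{108}{227})^2*(e_{4} e_{5})^2 = \frac{5184}{51529}*(+1) + \frac{5184}{51529}*(+1) + \frac{9216}{51529}*(-1) + \frac{9216}{51529}*(-1) + \frac{174724}{51529}*(-1) + \frac{11664}{51529}*(-1) + \frac{11664}{51529}*(-1) = -4 (each basis 2-blade squares to minus the product of its generators' squares); cross terms between blades sharing an index anticommute and cancel; the commuting (index-disjoint) pairs give grade-4 terms 2*c*c'*(blade product), which cancel blade by blade — e_{1} e_{2} e_{3} e_{4}: \frac{13824}{51529} - \frac{13824}{51529} = 0; e_{1} e_{3} e_{4} e_{5}: \frac{15552}{51529} - \frac{15552}{51529} = 0; e_{2} e_{3} e_{4} e_{5}: \frac{20736}{51529} - \frac{20736}{51529} = 0 — confirming B is simple. So B^2 = -4.
Answer: rotation, certificate B^2 = -4. B^2 = -4 is basis-independent, so its sign is the whole story.


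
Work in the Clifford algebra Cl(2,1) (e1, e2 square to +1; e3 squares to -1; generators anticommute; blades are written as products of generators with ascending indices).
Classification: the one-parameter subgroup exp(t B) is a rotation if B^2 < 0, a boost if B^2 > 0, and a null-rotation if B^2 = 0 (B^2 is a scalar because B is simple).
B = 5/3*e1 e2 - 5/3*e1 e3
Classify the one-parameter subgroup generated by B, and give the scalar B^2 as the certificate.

B^2 term by term: the squares give (5/3)^2*(e1 e2)^2 + (-5/3)^2*(e1 e3)^2 = 25/9*(-1) + 25/9*(+1) = 0 (each basis 2-blade squares to minus the product of its generators' squares); cross terms between blades sharing an index anticommute and cancel. So B^2 = 0.
Answer: null-rotation, certificate B^2 = 0. The class reads off the invariant scalar 0 directly.


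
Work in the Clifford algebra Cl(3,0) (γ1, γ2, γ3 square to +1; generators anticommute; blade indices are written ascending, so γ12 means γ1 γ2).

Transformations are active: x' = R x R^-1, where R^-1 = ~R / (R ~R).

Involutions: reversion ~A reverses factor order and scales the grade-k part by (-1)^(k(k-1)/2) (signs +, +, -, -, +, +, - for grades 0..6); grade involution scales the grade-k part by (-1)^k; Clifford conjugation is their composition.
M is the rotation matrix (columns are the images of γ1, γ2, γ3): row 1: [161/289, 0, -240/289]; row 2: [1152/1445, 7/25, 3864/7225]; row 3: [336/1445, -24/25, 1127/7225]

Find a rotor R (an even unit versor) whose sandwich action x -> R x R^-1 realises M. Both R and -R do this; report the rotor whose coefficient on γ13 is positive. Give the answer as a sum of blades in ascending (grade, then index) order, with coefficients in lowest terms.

Method: write R = a + b12*γ12 + b13*γ13 + b23*γ23 with a^2 + b12^2 + b13^2 + b23^2 = 1 (so R^-1 = ~R). Expanding the columns R e_j ~R gives tr M = 4a^2 - 1 and, from the antisymmetric part, M21 - M12 = -4a*b12, M13 - M31 = 4a*b13, M32 - M23 = -4a*b23.
Here tr M = 287/289, so a^2 = (1 + tr M)/4 = 144/289 and a = ±12/17. Taking a = 12/17: M21 - M12 = 1152/1445, M13 - M31 = -1536/1445, M32 - M23 = -432/289, giving b12 = -24/85, b13 = -32/85, b23 = 9/17, i.e. R = 12/17 - 24/85*γ12 - 32/85*γ13 + 9/17*γ23.
Its γ13 coefficient is negative, so report the other preimage -R.
Answer: -12/17 + 24/85*γ12 + 32/85*γ13 - 9/17*γ23. Why the constraint matters: R and -R act identically through the sandwich — M has trace 287/289 either way — so only the sign condition on γ13 picks one of the two preimages.


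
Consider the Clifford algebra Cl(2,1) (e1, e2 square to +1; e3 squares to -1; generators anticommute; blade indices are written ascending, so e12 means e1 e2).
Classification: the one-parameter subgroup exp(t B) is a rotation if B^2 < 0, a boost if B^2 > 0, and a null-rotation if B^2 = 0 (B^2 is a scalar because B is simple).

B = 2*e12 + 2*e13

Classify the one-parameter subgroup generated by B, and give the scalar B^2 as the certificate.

B^2 term by term: the squares give (2)^2*(e12)^2 + (2)^2*(e13)^2 = 4*(-1) + 4*(+1) = 0 (each basis 2-blade squares to minus the product of its generators' squares); cross terms between blades sharing an index anticommute and cancel. So B^2 = 0.
Answer: null-rotation, certificate B^2 = 0. One invariant decides it: the square 0 survives every conjugation, and its sign is exactly the classification.


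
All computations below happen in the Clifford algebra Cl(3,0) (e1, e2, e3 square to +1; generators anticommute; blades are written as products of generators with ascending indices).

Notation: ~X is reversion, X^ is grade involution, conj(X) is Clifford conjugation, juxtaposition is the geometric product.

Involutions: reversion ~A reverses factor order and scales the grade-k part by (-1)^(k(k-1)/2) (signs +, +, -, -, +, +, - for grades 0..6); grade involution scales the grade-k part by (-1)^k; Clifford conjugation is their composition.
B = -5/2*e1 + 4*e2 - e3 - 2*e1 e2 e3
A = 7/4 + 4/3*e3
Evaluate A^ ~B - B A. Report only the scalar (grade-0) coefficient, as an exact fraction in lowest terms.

first term: 4/3 - 35/8*e1 + 7*e2 - 7/4*e3 - 8/3*e1 e2 - 10/3*e1 e3 + 16/3*e2 e3 + 7/2*e1 e2 e3
second term: -4/3 - 35/8*e1 + 7*e2 - 7/4*e3 - 8/3*e1 e2 - 10/3*e1 e3 + 16/3*e2 e3 - 7/2*e1 e2 e3
Answer: 8/3


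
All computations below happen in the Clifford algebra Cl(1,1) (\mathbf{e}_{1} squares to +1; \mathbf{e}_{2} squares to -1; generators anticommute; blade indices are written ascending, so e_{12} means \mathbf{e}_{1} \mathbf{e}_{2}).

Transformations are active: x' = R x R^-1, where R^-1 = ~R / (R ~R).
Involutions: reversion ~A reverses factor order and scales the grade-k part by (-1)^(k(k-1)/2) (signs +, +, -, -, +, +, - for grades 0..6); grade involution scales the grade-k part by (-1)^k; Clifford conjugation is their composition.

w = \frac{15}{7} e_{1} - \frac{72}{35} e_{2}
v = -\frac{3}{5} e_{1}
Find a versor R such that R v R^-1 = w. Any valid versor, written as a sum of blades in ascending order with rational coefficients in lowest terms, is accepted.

Take R = v + w = \frac{54}{35} e_{1} - \frac{72}{35} e_{2}. Because q(v) = q(w) = \frac{9}{25}, conjugation by R sends v exactly to w.
Answer: \frac{54}{35} e_{1} - \frac{72}{35} e_{2}


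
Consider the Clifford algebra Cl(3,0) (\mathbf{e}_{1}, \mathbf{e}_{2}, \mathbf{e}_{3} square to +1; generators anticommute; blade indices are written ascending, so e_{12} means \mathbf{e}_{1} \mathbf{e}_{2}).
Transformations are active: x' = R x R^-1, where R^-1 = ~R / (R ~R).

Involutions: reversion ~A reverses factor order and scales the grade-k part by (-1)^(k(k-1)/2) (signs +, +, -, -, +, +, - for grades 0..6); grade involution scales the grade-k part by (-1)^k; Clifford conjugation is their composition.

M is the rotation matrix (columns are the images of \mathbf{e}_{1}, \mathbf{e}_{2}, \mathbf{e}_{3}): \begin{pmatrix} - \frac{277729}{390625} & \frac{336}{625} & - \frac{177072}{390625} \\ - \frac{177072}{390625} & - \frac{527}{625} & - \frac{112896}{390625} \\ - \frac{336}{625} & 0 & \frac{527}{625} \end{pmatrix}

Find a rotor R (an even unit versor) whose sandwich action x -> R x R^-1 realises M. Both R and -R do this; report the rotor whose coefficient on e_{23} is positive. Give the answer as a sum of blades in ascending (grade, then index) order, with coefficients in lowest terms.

Method: write R = a + b12*e_{12} + b13*e_{13} + b23*e_{23} with a^2 + b12^2 + b13^2 + b23^2 = 1 (so R^-1 = ~R). Expanding the columns R e_j ~R gives tr M = 4a^2 - 1 and, from the antisymmetric part, M21 - M12 = -4a*b12, M13 - M31 = 4a*b13, M32 - M23 = -4a*b23.
Here tr M = -\frac{277729}{390625}, so a^2 = (1 + tr M)/4 = \frac{28224}{390625} and a = ±\frac{168}{625}. Taking a = \frac{168}{625}: M21 - M12 = -\frac{387072}{390625}, M13 - M31 = \frac{32928}{390625}, M32 - M23 = \frac{112896}{390625}, giving b12 = \frac{576}{625}, b13 = \frac{49}{625}, b23 = -\frac{168}{625}, i.e. R = \frac{168}{625} + \frac{576}{625} e_{12} + \frac{49}{625} e_{13} - \frac{168}{625} e_{23}.
Its e_{23} coefficient is negative, so report the other preimage -R.
Answer: -\frac{168}{625} - \frac{576}{625} e_{12} - \frac{49}{625} e_{13} + \frac{168}{625} e_{23}. Recall the cover is two-to-one: with M of trace -\frac{277729}{390625}, both preimages act alike, and the stated e_{23} sign chooses the sheet.


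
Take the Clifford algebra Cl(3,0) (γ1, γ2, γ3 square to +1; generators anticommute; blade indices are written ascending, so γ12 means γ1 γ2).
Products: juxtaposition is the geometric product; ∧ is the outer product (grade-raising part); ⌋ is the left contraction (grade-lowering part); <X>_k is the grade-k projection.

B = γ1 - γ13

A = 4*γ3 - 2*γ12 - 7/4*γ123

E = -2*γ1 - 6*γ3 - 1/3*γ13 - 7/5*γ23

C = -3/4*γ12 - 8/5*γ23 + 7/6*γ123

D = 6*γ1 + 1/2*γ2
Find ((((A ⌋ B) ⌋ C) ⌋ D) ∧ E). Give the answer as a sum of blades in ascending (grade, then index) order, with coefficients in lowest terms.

step 1: 4*γ1
step 2: -3*γ2 + 14/3*γ23
step 3: -3/2
step 4: 3*γ1 + 9*γ3 + 1/2*γ13 + 21/10*γ23
Answer: 3*γ1 + 9*γ3 + 1/2*γ13 + 21/10*γ23


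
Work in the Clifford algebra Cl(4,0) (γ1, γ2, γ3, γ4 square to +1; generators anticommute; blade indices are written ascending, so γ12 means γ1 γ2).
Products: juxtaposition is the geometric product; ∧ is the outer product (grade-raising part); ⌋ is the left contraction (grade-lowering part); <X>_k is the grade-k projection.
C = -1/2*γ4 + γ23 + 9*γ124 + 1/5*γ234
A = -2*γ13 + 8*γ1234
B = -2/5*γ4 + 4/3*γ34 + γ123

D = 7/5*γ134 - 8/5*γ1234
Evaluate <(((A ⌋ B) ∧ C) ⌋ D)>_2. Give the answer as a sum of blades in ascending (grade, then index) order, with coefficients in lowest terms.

step 1: -2*γ2
step 2: γ24
step 3: -8/5*γ13
step 4: -8/5*γ13
Answer: -8/5*γ13


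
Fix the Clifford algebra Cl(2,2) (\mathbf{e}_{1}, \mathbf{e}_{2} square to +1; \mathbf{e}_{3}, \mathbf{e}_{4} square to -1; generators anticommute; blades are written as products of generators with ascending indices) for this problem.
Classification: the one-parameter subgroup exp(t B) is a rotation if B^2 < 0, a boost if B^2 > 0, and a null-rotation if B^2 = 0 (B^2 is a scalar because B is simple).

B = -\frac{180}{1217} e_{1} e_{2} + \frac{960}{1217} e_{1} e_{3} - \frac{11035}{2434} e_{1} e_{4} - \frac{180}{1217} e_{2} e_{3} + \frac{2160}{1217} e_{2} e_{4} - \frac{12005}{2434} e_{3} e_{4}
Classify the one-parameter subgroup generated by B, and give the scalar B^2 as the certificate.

B^2 term by term: the squares give (-\frac{180}{1217})^2*(e_{1} e_{2})^2 + (\frac{960}{1217})^2*(e_{1} e_{3})^2 + (-\frac{11035}{2434})^2*(e_{1} e_{4})^2 + (-\frac{180}{1217})^2*(e_{2} e_{3})^2 + (\frac{2160}{1217})^2*(e_{2} e_{4})^2 + (-\frac{12005}{2434})^2*(e_{3} e_{4})^2 = \frac{32400}{1481089}*(-1) + \frac{921600}{1481089}*(+1) + \frac{121771225}{5924356}*(+1) + \frac{32400}{1481089}*(+1) + \frac{4665600}{1481089}*(+1) + \frac{144120025}{5924356}*(-1) = 0 (each basis 2-blade squares to minus the product of its generators' squares); cross terms between blades sharing an index anticommute and cancel; the commuting (index-disjoint) pairs give grade-4 terms 2*c*c'*(blade product), which cancel blade by blade — e_{1} e_{2} e_{3} e_{4}: \frac{2160900}{1481089} - \frac{4147200}{1481089} + \frac{1986300}{1481089} = 0 — confirming B is simple. So B^2 = 0.
Answer: null-rotation, certificate B^2 = 0. Note: conjugating B changes its blade decomposition but never the scalar B^2 = 0, whose sign settles the classification.


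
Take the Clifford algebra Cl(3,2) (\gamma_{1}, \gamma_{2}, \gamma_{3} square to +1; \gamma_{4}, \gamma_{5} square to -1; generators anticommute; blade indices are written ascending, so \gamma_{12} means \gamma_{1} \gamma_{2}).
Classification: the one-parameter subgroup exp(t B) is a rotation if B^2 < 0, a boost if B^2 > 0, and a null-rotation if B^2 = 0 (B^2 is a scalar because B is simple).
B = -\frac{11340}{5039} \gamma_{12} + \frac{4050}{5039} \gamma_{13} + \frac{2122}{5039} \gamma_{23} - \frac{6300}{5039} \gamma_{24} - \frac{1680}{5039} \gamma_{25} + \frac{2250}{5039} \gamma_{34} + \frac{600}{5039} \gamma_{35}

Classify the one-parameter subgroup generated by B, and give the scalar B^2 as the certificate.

B^2 term by term: the squares give (-\frac{11340}{5039})^2*(\gamma_{12})^2 + (\frac{4050}{5039})^2*(\gamma_{13})^2 + (\frac{2122}{5039})^2*(\gamma_{23})^2 + (-\frac{6300}{5039})^2*(\gamma_{24})^2 + (-\frac{1680}{5039})^2*(\gamma_{25})^2 + (\frac{2250}{5039})^2*(\gamma_{34})^2 + (\frac{600}{5039})^2*(\gamma_{35})^2 = \frac{128595600}{25391521}*(-1) + \frac{16402500}{25391521}*(-1) + \frac{4502884}{25391521}*(-1) + \frac{39690000}{25391521}*(+1) + \frac{2822400}{25391521}*(+1) + \frac{5062500}{25391521}*(+1) + \frac{360000}{25391521}*(+1) = -4 (each basis 2-blade squares to minus the product of its generators' squares); cross terms between blades sharing an index anticommute and cancel; the commuting (index-disjoint) pairs give grade-4 terms 2*c*c'*(blade product), which cancel blade by blade — \gamma_{1234}: -\frac{51030000}{25391521} + \frac{51030000}{25391521} = 0; \gamma_{1235}: -\frac{13608000}{25391521} + \frac{13608000}{25391521} = 0; \gamma_{2345}: \frac{7560000}{25391521} - \frac{7560000}{25391521} = 0 — confirming B is simple. So B^2 = -4.
Answer: rotation, certificate B^2 = -4. No conjugation can change B^2 = -4; the sign gives the class.


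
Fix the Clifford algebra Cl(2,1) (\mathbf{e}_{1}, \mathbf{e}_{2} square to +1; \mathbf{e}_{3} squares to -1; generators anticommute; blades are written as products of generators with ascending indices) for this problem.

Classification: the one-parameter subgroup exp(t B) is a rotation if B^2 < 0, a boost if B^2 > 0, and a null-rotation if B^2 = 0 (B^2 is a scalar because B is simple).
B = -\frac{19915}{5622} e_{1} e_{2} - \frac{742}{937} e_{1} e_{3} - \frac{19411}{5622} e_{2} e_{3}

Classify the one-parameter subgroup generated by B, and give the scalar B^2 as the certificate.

B^2 term by term: the squares give (-\frac{19915}{5622})^2*(e_{1} e_{2})^2 + (-\frac{742}{937})^2*(e_{1} e_{3})^2 + (-\frac{19411}{5622})^2*(e_{2} e_{3})^2 = \frac{396607225}{31606884}*(-1) + \frac{550564}{877969}*(+1) + \frac{376786921}{31606884}*(+1) = 0 (each basis 2-blade squares to minus the product of its generators' squares); cross terms between blades sharing an index anticommute and cancel. So B^2 = 0.
Answer: null-rotation, certificate B^2 = 0. The class reads off the invariant scalar 0 directly.


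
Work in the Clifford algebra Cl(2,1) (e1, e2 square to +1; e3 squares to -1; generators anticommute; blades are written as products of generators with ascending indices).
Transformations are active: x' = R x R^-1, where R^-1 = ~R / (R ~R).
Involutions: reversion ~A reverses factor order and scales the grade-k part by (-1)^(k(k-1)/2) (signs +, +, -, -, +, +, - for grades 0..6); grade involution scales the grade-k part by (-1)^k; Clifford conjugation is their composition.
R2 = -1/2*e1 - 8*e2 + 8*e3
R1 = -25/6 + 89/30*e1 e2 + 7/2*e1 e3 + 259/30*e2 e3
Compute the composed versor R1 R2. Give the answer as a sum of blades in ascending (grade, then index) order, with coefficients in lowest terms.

Distribute over the terms of R2 (each basis-blade product reordered to ascending indices, repeated generators contracted through their squares):
R1 (-1/2*e1) = 25/12*e1 + 89/60*e2 + 7/4*e3 - 259/60*e1 e2 e3
R1 (-8*e2) = -356/15*e1 + 100/3*e2 + 1036/15*e3 + 28*e1 e2 e3
R1 (8*e3) = -28*e1 - 1036/15*e2 - 100/3*e3 + 356/15*e1 e2 e3
Summing the partial products and collecting blades:
Answer: -993/20*e1 - 137/4*e2 + 2249/60*e3 + 569/12*e1 e2 e3


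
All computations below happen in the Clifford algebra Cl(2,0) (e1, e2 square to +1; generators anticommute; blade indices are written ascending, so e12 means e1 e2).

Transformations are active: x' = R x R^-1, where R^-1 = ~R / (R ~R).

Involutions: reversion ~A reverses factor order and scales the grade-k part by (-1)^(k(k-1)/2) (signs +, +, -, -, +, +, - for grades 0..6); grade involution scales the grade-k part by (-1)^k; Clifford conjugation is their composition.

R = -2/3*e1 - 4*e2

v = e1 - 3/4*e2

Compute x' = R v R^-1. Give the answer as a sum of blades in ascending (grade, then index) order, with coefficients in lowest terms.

~R = -2/3*e1 - 4*e2, and R ~R = 148/9, so R^-1 = ~R / (148/9).
R v = 7/3 + 9/2*e12
Answer: -44/37*e1 - 57/148*e2


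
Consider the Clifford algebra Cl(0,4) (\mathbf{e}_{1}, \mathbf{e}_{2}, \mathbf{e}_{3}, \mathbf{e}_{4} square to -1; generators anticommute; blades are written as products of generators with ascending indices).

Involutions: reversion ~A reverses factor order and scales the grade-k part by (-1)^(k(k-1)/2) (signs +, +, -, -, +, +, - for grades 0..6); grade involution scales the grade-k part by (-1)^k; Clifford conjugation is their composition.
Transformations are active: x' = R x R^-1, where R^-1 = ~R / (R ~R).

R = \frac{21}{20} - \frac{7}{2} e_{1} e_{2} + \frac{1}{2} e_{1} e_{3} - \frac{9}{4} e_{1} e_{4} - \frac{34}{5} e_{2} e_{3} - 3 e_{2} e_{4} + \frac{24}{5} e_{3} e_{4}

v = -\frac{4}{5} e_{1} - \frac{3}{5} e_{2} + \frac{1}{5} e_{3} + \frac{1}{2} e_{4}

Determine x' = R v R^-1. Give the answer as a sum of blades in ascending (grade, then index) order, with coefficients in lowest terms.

~R = \frac{21}{20} + \frac{7}{2} e_{1} e_{2} - \frac{1}{2} e_{1} e_{3} + \frac{9}{4} e_{1} e_{4} + \frac{34}{5} e_{2} e_{3} + 3 e_{2} e_{4} - \frac{24}{5} e_{3} e_{4}, and R ~R = \frac{19389}{200}, so R^-1 = ~R / (\frac{19389}{200}).
R v = -\frac{383}{200} e_{1} + \frac{503}{100} e_{2} + \frac{149}{100} e_{3} + \frac{1017}{200} e_{4} + \frac{126}{25} e_{1} e_{2} e_{3} - \frac{7}{10} e_{1} e_{2} e_{4} - \frac{157}{50} e_{1} e_{3} e_{4} - \frac{142}{25} e_{2} e_{3} e_{4}
Answer: -\frac{13969}{64630} e_{1} + \frac{2004}{32315} e_{2} - \frac{6650}{6463} e_{3} + \frac{13738}{32315} e_{4}


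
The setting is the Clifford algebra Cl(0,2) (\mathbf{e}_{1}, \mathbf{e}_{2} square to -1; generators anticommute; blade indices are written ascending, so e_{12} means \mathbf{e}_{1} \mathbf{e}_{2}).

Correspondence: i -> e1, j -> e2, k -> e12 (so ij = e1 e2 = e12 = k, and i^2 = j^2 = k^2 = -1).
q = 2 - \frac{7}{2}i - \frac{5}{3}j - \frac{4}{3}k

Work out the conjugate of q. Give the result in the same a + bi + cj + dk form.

In blades: q = 2 - \frac{7}{2} e_{1} - \frac{5}{3} e_{2} - \frac{4}{3} e_{12}.
Conjugation here is Clifford conjugation: the scalar is fixed and the grade-1 and grade-2 blades all flip sign, giving 2 + \frac{7}{2} e_{1} + \frac{5}{3} e_{2} + \frac{4}{3} e_{12}; translating back:
Answer: 2 + \frac{7}{2}i + \frac{5}{3}j + \frac{4}{3}k


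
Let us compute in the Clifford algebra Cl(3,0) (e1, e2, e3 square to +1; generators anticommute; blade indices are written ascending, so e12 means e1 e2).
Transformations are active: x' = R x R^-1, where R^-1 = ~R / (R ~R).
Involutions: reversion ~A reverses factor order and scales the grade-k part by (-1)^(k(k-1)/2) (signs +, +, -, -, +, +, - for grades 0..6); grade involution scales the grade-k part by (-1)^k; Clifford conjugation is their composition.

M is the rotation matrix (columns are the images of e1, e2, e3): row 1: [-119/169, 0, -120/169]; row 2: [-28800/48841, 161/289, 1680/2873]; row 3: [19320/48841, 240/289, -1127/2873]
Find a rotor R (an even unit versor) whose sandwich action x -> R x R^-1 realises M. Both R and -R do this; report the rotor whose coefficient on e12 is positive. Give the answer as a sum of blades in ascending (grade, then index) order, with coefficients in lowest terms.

Method: write R = a + b12*e12 + b13*e13 + b23*e23 with a^2 + b12^2 + b13^2 + b23^2 = 1 (so R^-1 = ~R). Expanding the columns R e_j ~R gives tr M = 4a^2 - 1 and, from the antisymmetric part, M21 - M12 = -4a*b12, M13 - M31 = 4a*b13, M32 - M23 = -4a*b23.
Here tr M = -26341/48841, so a^2 = (1 + tr M)/4 = 5625/48841 and a = ±75/221. Taking a = 75/221: M21 - M12 = -28800/48841, M13 - M31 = -54000/48841, M32 - M23 = 12000/48841, giving b12 = 96/221, b13 = -180/221, b23 = -40/221, i.e. R = 75/221 + 96/221*e12 - 180/221*e13 - 40/221*e23.
Its e12 coefficient is already positive.
Answer: 75/221 + 96/221*e12 - 180/221*e13 - 40/221*e23. Why the constraint matters: R and -R act identically through the sandwich — M has trace -26341/48841 either way — so only the sign condition on e12 picks one of the two preimages.
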